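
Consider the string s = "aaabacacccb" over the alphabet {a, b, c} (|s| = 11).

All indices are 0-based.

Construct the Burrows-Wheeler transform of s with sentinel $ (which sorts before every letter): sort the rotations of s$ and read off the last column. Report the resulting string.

rank  rotation      last
    0  $aaabacacccb  b
    1  aaabacacccb$  $
    2  aabacacccb$a  a
    3  abacacccb$aa  a
    4  acacccb$aaab  b
    5  acccb$aaabac  c
    6  b$aaabacaccc  c
    7  bacacccb$aaa  a
    8  cacccb$aaaba  a
    9  cb$aaabacacc  c
   10  ccb$aaabacac  c
   11  cccb$aaabaca  a

b$aabccaacca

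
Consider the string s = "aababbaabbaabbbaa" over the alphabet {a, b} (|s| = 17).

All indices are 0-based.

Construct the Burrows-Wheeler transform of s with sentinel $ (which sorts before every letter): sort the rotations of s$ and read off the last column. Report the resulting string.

aab$bbabaabbbabaaa

rank  rotation            last
    0  $aababbaabbaabbbaa  a
    1  a$aababbaabbaabbba  a
    2  aa$aababbaabbaabbb  b
    3  aababbaabbaabbbaa$  $
    4  aabbaabbbaa$aababb  b
    5  aabbbaa$aababbaabb  b
    6  ababbaabbaabbbaa$a  a
    7  abbaabbaabbbaa$aab  b
    8  abbaabbbaa$aababba  a
    9  abbbaa$aababbaabba  a
   10  baa$aababbaabbaabb  b
   11  baabbaabbbaa$aabab  b
   12  baabbbaa$aababbaab  b
   13  babbaabbaabbbaa$aa  a
   14  bbaa$aababbaabbaab  b
   15  bbaabbaabbbaa$aaba  a
   16  bbaabbbaa$aababbaa  a
   17  bbbaa$aababbaabbaa  a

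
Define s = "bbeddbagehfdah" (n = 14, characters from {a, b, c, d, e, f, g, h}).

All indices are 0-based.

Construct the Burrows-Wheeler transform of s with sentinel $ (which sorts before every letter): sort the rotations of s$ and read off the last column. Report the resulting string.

hbdd$bfdebghaae

rank  rotation         last
    0  $bbeddbagehfdah  h
    1  agehfdah$bbeddb  b
    2  ah$bbeddbagehfd  d
    3  bagehfdah$bbedd  d
    4  bbeddbagehfdah$  $
    5  beddbagehfdah$b  b
    6  dah$bbeddbagehf  f
    7  dbagehfdah$bbed  d
    8  ddbagehfdah$bbe  e
    9  eddbagehfdah$bb  b
   10  ehfdah$bbeddbag  g
   11  fdah$bbeddbageh  h
   12  gehfdah$bbeddba  a
   13  h$bbeddbagehfda  a
   14  hfdah$bbeddbage  e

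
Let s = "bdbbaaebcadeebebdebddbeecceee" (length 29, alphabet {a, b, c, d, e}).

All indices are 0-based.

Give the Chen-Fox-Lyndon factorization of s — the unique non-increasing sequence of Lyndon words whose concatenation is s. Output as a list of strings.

emit factor 1: 'bd' (i=0, period=2)
emit factor 2: 'b' (i=2, period=1)
emit factor 3: 'b' (i=3, period=1)
emit factor 4: 'aaebcadeebebdebddbeecceee' (i=4, period=25)

["bd", "b", "b", "aaebcadeebebdebddbeecceee"]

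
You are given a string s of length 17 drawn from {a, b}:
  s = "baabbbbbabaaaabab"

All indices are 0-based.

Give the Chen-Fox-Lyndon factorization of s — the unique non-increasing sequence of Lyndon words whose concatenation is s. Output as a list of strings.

emit factor 1: 'b' (i=0, period=1)
emit factor 2: 'aabbbbbab' (i=1, period=9)
emit factor 3: 'aaaabab' (i=10, period=7)

["b", "aabbbbbab", "aaaabab"]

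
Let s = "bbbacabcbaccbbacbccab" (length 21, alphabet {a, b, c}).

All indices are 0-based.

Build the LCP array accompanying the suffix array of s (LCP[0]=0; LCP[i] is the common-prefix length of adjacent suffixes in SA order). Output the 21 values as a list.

rank | idx | suffix
   0 |  19 | ab
   1 |   5 | abcbaccbbacbccab
   2 |   3 | acabcbaccbbacbccab
   3 |  14 | acbccab
   4 |   9 | accbbacbccab
   5 |  20 | b
   6 |   2 | bacabcbaccbbacbccab
   7 |  13 | bacbccab
   8 |   8 | baccbbacbccab
   9 |   1 | bbacabcbaccbbacbccab
  10 |  12 | bbacbccab
  11 |   0 | bbbacabcbaccbbacbccab
  12 |   6 | bcbaccbbacbccab
  13 |  16 | bccab
  14 |  18 | cab
  15 |   4 | cabcbaccbbacbccab
  16 |   7 | cbaccbbacbccab
  17 |  11 | cbbacbccab
  18 |  15 | cbccab
  19 |  17 | ccab
  20 |  10 | ccbbacbccab

SA = [19, 5, 3, 14, 9, 20, 2, 13, 8, 1, 12, 0, 6, 16, 18, 4, 7, 11, 15, 17, 10]
rank  pair      lcp
   1  s[19:],s[5:]  2  'ab'
   2  s[5:],s[3:]  1  'a'
   3  s[3:],s[14:]  2  'ac'
   4  s[14:],s[9:]  2  'ac'
   5  s[9:],s[20:]  0  ''
   6  s[20:],s[2:]  1  'b'
   7  s[2:],s[13:]  3  'bac'
   8  s[13:],s[8:]  3  'bac'
   9  s[8:],s[1:]  1  'b'
  10  s[1:],s[12:]  4  'bbac'
  11  s[12:],s[0:]  2  'bb'
  12  s[0:],s[6:]  1  'b'
  13  s[6:],s[16:]  2  'bc'
  14  s[16:],s[18:]  0  ''
  15  s[18:],s[4:]  3  'cab'
  16  s[4:],s[7:]  1  'c'
  17  s[7:],s[11:]  2  'cb'
  18  s[11:],s[15:]  2  'cb'
  19  s[15:],s[17:]  1  'c'
  20  s[17:],s[10:]  2  'cc'

[0, 2, 1, 2, 2, 0, 1, 3, 3, 1, 4, 2, 1, 2, 0, 3, 1, 2, 2, 1, 2]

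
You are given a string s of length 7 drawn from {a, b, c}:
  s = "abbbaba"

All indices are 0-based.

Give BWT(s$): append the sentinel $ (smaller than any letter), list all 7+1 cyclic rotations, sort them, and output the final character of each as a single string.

rank  rotation  last
    0  $abbbaba  a
    1  a$abbbab  b
    2  aba$abbb  b
    3  abbbaba$  $
    4  ba$abbba  a
    5  baba$abb  b
    6  bbaba$ab  b
    7  bbbaba$a  a

abb$abba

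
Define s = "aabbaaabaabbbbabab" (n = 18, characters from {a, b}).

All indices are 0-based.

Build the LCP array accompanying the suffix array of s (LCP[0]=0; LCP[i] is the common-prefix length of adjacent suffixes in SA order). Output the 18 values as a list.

sorted suffixes:
  #0 SA[0]=4  'aaabaabbbbabab'
  #1 SA[1]=5  'aabaabbbbabab'
  #2 SA[2]=0  'aabbaaabaabbbbabab'
  #3 SA[3]=8  'aabbbbabab'
  #4 SA[4]=16  'ab'
  #5 SA[5]=6  'abaabbbbabab'
  #6 SA[6]=14  'abab'
  #7 SA[7]=1  'abbaaabaabbbbabab'
  #8 SA[8]=9  'abbbbabab'
  #9 SA[9]=17  'b'
  #10 SA[10]=3  'baaabaabbbbabab'
  #11 SA[11]=7  'baabbbbabab'
  #12 SA[12]=15  'bab'
  #13 SA[13]=13  'babab'
  #14 SA[14]=2  'bbaaabaabbbbabab'
  #15 SA[15]=12  'bbabab'
  #16 SA[16]=11  'bbbabab'
  #17 SA[17]=10  'bbbbabab'

SA = [4, 5, 0, 8, 16, 6, 14, 1, 9, 17, 3, 7, 15, 13, 2, 12, 11, 10]
rank  pair      lcp
   1  s[4:],s[5:]  2  'aa'
   2  s[5:],s[0:]  3  'aab'
   3  s[0:],s[8:]  4  'aabb'
   4  s[8:],s[16:]  1  'a'
   5  s[16:],s[6:]  2  'ab'
   6  s[6:],s[14:]  3  'aba'
   7  s[14:],s[1:]  2  'ab'
   8  s[1:],s[9:]  3  'abb'
   9  s[9:],s[17:]  0  ''
  10  s[17:],s[3:]  1  'b'
  11  s[3:],s[7:]  3  'baa'
  12  s[7:],s[15:]  2  'ba'
  13  s[15:],s[13:]  3  'bab'
  14  s[13:],s[2:]  1  'b'
  15  s[2:],s[12:]  3  'bba'
  16  s[12:],s[11:]  2  'bb'
  17  s[11:],s[10:]  3  'bbb'

[0, 2, 3, 4, 1, 2, 3, 2, 3, 0, 1, 3, 2, 3, 1, 3, 2, 3]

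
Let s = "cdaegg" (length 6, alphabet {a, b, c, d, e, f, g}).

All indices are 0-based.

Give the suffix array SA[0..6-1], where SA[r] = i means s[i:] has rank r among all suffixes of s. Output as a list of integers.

[2, 0, 1, 3, 5, 4]

rank | idx | suffix
   0 |   2 | aegg
   1 |   0 | cdaegg
   2 |   1 | daegg
   3 |   3 | egg
   4 |   5 | g
   5 |   4 | gg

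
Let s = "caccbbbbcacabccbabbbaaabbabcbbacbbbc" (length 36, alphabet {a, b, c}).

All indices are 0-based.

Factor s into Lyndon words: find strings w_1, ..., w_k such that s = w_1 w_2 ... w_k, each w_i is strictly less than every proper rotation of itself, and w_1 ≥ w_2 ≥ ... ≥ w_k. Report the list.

emit factor 1: 'c' (i=0, period=1)
emit factor 2: 'accbbbbc' (i=1, period=8)
emit factor 3: 'ac' (i=9, period=2)
emit factor 4: 'abccb' (i=11, period=5)
emit factor 5: 'abbb' (i=16, period=4)
emit factor 6: 'aaabbabcbbacbbbc' (i=20, period=16)

["c", "accbbbbc", "ac", "abccb", "abbb", "aaabbabcbbacbbbc"]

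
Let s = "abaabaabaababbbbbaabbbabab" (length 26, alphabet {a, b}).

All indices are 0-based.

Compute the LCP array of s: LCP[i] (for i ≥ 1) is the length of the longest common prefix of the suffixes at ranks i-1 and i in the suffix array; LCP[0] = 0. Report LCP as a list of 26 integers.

[0, 7, 4, 3, 1, 2, 9, 6, 3, 4, 2, 4, 0, 1, 8, 5, 4, 2, 3, 3, 1, 3, 2, 4, 3, 4]

rank | idx | suffix
   0 |   2 | aabaabaababbbbbaabbbabab
   1 |   5 | aabaababbbbbaabbbabab
   2 |   8 | aababbbbbaabbbabab
   3 |  17 | aabbbabab
   4 |  24 | ab
   5 |   0 | abaabaabaababbbbbaabbbabab
   6 |   3 | abaabaababbbbbaabbbabab
   7 |   6 | abaababbbbbaabbbabab
   8 |  22 | abab
   9 |   9 | ababbbbbaabbbabab
  10 |  18 | abbbabab
  11 |  11 | abbbbbaabbbabab
  12 |  25 | b
  13 |   1 | baabaabaababbbbbaabbbabab
  14 |   4 | baabaababbbbbaabbbabab
  15 |   7 | baababbbbbaabbbabab
  16 |  16 | baabbbabab
  17 |  23 | bab
  18 |  21 | babab
  19 |  10 | babbbbbaabbbabab
  20 |  15 | bbaabbbabab
  21 |  20 | bbabab
  22 |  14 | bbbaabbbabab
  23 |  19 | bbbabab
  24 |  13 | bbbbaabbbabab
  25 |  12 | bbbbbaabbbabab

SA = [2, 5, 8, 17, 24, 0, 3, 6, 22, 9, 18, 11, 25, 1, 4, 7, 16, 23, 21, 10, 15, 20, 14, 19, 13, 12]
rank  pair      lcp
   1  s[2:],s[5:]  7  'aabaaba'
   2  s[5:],s[8:]  4  'aaba'
   3  s[8:],s[17:]  3  'aab'
   4  s[17:],s[24:]  1  'a'
   5  s[24:],s[0:]  2  'ab'
   6  s[0:],s[3:]  9  'abaabaaba'
   7  s[3:],s[6:]  6  'abaaba'
   8  s[6:],s[22:]  3  'aba'
   9  s[22:],s[9:]  4  'abab'
  10  s[9:],s[18:]  2  'ab'
  11  s[18:],s[11:]  4  'abbb'
  12  s[11:],s[25:]  0  ''
  13  s[25:],s[1:]  1  'b'
  14  s[1:],s[4:]  8  'baabaaba'
  15  s[4:],s[7:]  5  'baaba'
  16  s[7:],s[16:]  4  'baab'
  17  s[16:],s[23:]  2  'ba'
  18  s[23:],s[21:]  3  'bab'
  19  s[21:],s[10:]  3  'bab'
  20  s[10:],s[15:]  1  'b'
  21  s[15:],s[20:]  3  'bba'
  22  s[20:],s[14:]  2  'bb'
  23  s[14:],s[19:]  4  'bbba'
  24  s[19:],s[13:]  3  'bbb'
  25  s[13:],s[12:]  4  'bbbb'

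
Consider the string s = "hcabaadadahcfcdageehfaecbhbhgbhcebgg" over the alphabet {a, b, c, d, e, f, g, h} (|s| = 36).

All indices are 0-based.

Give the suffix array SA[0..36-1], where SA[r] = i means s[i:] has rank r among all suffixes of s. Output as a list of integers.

rank | idx | suffix
   0 |   4 | aadadahcfcdageehfaecbhbhgbhcebgg
   1 |   2 | abaadadahcfcdageehfaecbhbhgbhcebgg
   2 |   5 | adadahcfcdageehfaecbhbhgbhcebgg
   3 |   7 | adahcfcdageehfaecbhbhgbhcebgg
   4 |  21 | aecbhbhgbhcebgg
   5 |  15 | ageehfaecbhbhgbhcebgg
   6 |   9 | ahcfcdageehfaecbhbhgbhcebgg
   7 |   3 | baadadahcfcdageehfaecbhbhgbhcebgg
   8 |  33 | bgg
   9 |  24 | bhbhgbhcebgg
  10 |  29 | bhcebgg
  11 |  26 | bhgbhcebgg
  12 |   1 | cabaadadahcfcdageehfaecbhbhgbhcebgg
  13 |  23 | cbhbhgbhcebgg
  14 |  13 | cdageehfaecbhbhgbhcebgg
  15 |  31 | cebgg
  16 |  11 | cfcdageehfaecbhbhgbhcebgg
  17 |   6 | dadahcfcdageehfaecbhbhgbhcebgg
  18 |  14 | dageehfaecbhbhgbhcebgg
  19 |   8 | dahcfcdageehfaecbhbhgbhcebgg
  20 |  32 | ebgg
  21 |  22 | ecbhbhgbhcebgg
  22 |  17 | eehfaecbhbhgbhcebgg
  23 |  18 | ehfaecbhbhgbhcebgg
  24 |  20 | faecbhbhgbhcebgg
  25 |  12 | fcdageehfaecbhbhgbhcebgg
  26 |  35 | g
  27 |  28 | gbhcebgg
  28 |  16 | geehfaecbhbhgbhcebgg
  29 |  34 | gg
  30 |  25 | hbhgbhcebgg
  31 |   0 | hcabaadadahcfcdageehfaecbhbhgbhcebgg
  32 |  30 | hcebgg
  33 |  10 | hcfcdageehfaecbhbhgbhcebgg
  34 |  19 | hfaecbhbhgbhcebgg
  35 |  27 | hgbhcebgg

[4, 2, 5, 7, 21, 15, 9, 3, 33, 24, 29, 26, 1, 23, 13, 31, 11, 6, 14, 8, 32, 22, 17, 18, 20, 12, 35, 28, 16, 34, 25, 0, 30, 10, 19, 27]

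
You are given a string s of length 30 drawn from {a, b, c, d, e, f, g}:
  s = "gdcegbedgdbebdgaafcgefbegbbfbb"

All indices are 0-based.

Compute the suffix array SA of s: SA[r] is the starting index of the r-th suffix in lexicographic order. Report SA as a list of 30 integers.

[15, 16, 29, 28, 25, 12, 10, 5, 22, 26, 2, 18, 9, 1, 13, 7, 11, 6, 20, 23, 3, 27, 21, 17, 14, 24, 4, 8, 0, 19]

sorted suffixes:
  #0 SA[0]=15  'aafcgefbegbbfbb'
  #1 SA[1]=16  'afcgefbegbbfbb'
  #2 SA[2]=29  'b'
  #3 SA[3]=28  'bb'
  #4 SA[4]=25  'bbfbb'
  #5 SA[5]=12  'bdgaafcgefbegbbfbb'
  #6 SA[6]=10  'bebdgaafcgefbegbbfbb'
  #7 SA[7]=5  'bedgdbebdgaafcgefbegbbfbb'
  #8 SA[8]=22  'begbbfbb'
  #9 SA[9]=26  'bfbb'
  #10 SA[10]=2  'cegbedgdbebdgaafcgefbegbbfbb'
  #11 SA[11]=18  'cgefbegbbfbb'
  #12 SA[12]=9  'dbebdgaafcgefbegbbfbb'
  #13 SA[13]=1  'dcegbedgdbebdgaafcgefbegbbfbb'
  #14 SA[14]=13  'dgaafcgefbegbbfbb'
  #15 SA[15]=7  'dgdbebdgaafcgefbegbbfbb'
  #16 SA[16]=11  'ebdgaafcgefbegbbfbb'
  #17 SA[17]=6  'edgdbebdgaafcgefbegbbfbb'
  #18 SA[18]=20  'efbegbbfbb'
  #19 SA[19]=23  'egbbfbb'
  #20 SA[20]=3  'egbedgdbebdgaafcgefbegbbfbb'
  #21 SA[21]=27  'fbb'
  #22 SA[22]=21  'fbegbbfbb'
  #23 SA[23]=17  'fcgefbegbbfbb'
  #24 SA[24]=14  'gaafcgefbegbbfbb'
  #25 SA[25]=24  'gbbfbb'
  #26 SA[26]=4  'gbedgdbebdgaafcgefbegbbfbb'
  #27 SA[27]=8  'gdbebdgaafcgefbegbbfbb'
  #28 SA[28]=0  'gdcegbedgdbebdgaafcgefbegbbfbb'
  #29 SA[29]=19  'gefbegbbfbb'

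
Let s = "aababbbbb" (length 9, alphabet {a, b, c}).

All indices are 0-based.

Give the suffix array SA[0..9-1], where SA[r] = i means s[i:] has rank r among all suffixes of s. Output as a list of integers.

rank→(start, suffix):
  0 → (0, 'aababbbbb')
  1 → (1, 'ababbbbb')
  2 → (3, 'abbbbb')
  3 → (8, 'b')
  4 → (2, 'babbbbb')
  5 → (7, 'bb')
  6 → (6, 'bbb')
  7 → (5, 'bbbb')
  8 → (4, 'bbbbb')

[0, 1, 3, 8, 2, 7, 6, 5, 4]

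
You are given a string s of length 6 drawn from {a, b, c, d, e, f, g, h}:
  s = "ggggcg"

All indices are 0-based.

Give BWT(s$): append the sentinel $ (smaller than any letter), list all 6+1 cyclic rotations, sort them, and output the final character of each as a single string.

ggcggg$

rank  rotation last
    0  $ggggcg  g
    1  cg$gggg  g
    2  g$ggggc  c
    3  gcg$ggg  g
    4  ggcg$gg  g
    5  gggcg$g  g
    6  ggggcg$  $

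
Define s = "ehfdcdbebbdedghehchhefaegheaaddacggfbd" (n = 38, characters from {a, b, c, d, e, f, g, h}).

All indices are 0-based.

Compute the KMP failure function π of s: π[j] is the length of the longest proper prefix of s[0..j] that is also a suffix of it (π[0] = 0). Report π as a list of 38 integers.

[0, 0, 0, 0, 0, 0, 0, 1, 0, 0, 0, 1, 0, 0, 0, 1, 2, 0, 0, 0, 1, 0, 0, 1, 0, 0, 1, 0, 0, 0, 0, 0, 0, 0, 0, 0, 0, 0]

π[0] = 0
j=1 s[j]='h': π[1]=0 (border '')
j=2 s[j]='f': π[2]=0 (border '')
j=3 s[j]='d': π[3]=0 (border '')
j=4 s[j]='c': π[4]=0 (border '')
j=5 s[j]='d': π[5]=0 (border '')
j=6 s[j]='b': π[6]=0 (border '')
j=7 s[j]='e': π[7]=1 (border 'e')
j=8 s[j]='b': k: 1→0; π[8]=0 (border '')
j=9 s[j]='b': π[9]=0 (border '')
j=10 s[j]='d': π[10]=0 (border '')
j=11 s[j]='e': π[11]=1 (border 'e')
j=12 s[j]='d': k: 1→0; π[12]=0 (border '')
j=13 s[j]='g': π[13]=0 (border '')
j=14 s[j]='h': π[14]=0 (border '')
j=15 s[j]='e': π[15]=1 (border 'e')
j=16 s[j]='h': π[16]=2 (border 'eh')
j=17 s[j]='c': k: 2→0; π[17]=0 (border '')
j=18 s[j]='h': π[18]=0 (border '')
j=19 s[j]='h': π[19]=0 (border '')
j=20 s[j]='e': π[20]=1 (border 'e')
j=21 s[j]='f': k: 1→0; π[21]=0 (border '')
j=22 s[j]='a': π[22]=0 (border '')
j=23 s[j]='e': π[23]=1 (border 'e')
j=24 s[j]='g': k: 1→0; π[24]=0 (border '')
j=25 s[j]='h': π[25]=0 (border '')
j=26 s[j]='e': π[26]=1 (border 'e')
j=27 s[j]='a': k: 1→0; π[27]=0 (border '')
j=28 s[j]='a': π[28]=0 (border '')
j=29 s[j]='d': π[29]=0 (border '')
j=30 s[j]='d': π[30]=0 (border '')
j=31 s[j]='a': π[31]=0 (border '')
j=32 s[j]='c': π[32]=0 (border '')
j=33 s[j]='g': π[33]=0 (border '')
j=34 s[j]='g': π[34]=0 (border '')
j=35 s[j]='f': π[35]=0 (border '')
j=36 s[j]='b': π[36]=0 (border '')
j=37 s[j]='d': π[37]=0 (border '')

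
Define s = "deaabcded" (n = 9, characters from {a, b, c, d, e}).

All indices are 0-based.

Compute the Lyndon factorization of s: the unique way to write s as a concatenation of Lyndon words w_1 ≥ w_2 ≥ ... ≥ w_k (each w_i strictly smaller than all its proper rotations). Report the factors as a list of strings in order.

emit factor 1: 'de' (i=0, period=2)
emit factor 2: 'aabcded' (i=2, period=7)

["de", "aabcded"]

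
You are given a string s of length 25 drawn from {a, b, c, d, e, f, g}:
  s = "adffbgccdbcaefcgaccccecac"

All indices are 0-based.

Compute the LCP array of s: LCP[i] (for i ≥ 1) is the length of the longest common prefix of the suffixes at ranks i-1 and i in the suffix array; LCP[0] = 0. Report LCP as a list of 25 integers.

rank | idx | suffix
   0 |  23 | ac
   1 |  16 | accccecac
   2 |   0 | adffbgccdbcaefcgaccccecac
   3 |  11 | aefcgaccccecac
   4 |   9 | bcaefcgaccccecac
   5 |   4 | bgccdbcaefcgaccccecac
   6 |  24 | c
   7 |  22 | cac
   8 |  10 | caefcgaccccecac
   9 |  17 | ccccecac
  10 |  18 | cccecac
  11 |   6 | ccdbcaefcgaccccecac
  12 |  19 | ccecac
  13 |   7 | cdbcaefcgaccccecac
  14 |  20 | cecac
  15 |  14 | cgaccccecac
  16 |   8 | dbcaefcgaccccecac
  17 |   1 | dffbgccdbcaefcgaccccecac
  18 |  21 | ecac
  19 |  12 | efcgaccccecac
  20 |   3 | fbgccdbcaefcgaccccecac
  21 |  13 | fcgaccccecac
  22 |   2 | ffbgccdbcaefcgaccccecac
  23 |  15 | gaccccecac
  24 |   5 | gccdbcaefcgaccccecac

SA = [23, 16, 0, 11, 9, 4, 24, 22, 10, 17, 18, 6, 19, 7, 20, 14, 8, 1, 21, 12, 3, 13, 2, 15, 5]
[i] adj suffixes → lcp
  [1] 23/16 → 2 ('ac')
  [2] 16/0 → 1 ('a')
  [3] 0/11 → 1 ('a')
  [4] 11/9 → 0 ('')
  [5] 9/4 → 1 ('b')
  [6] 4/24 → 0 ('')
  [7] 24/22 → 1 ('c')
  [8] 22/10 → 2 ('ca')
  [9] 10/17 → 1 ('c')
  [10] 17/18 → 3 ('ccc')
  [11] 18/6 → 2 ('cc')
  [12] 6/19 → 2 ('cc')
  [13] 19/7 → 1 ('c')
  [14] 7/20 → 1 ('c')
  [15] 20/14 → 1 ('c')
  [16] 14/8 → 0 ('')
  [17] 8/1 → 1 ('d')
  [18] 1/21 → 0 ('')
  [19] 21/12 → 1 ('e')
  [20] 12/3 → 0 ('')
  [21] 3/13 → 1 ('f')
  [22] 13/2 → 1 ('f')
  [23] 2/15 → 0 ('')
  [24] 15/5 → 1 ('g')

[0, 2, 1, 1, 0, 1, 0, 1, 2, 1, 3, 2, 2, 1, 1, 1, 0, 1, 0, 1, 0, 1, 1, 0, 1]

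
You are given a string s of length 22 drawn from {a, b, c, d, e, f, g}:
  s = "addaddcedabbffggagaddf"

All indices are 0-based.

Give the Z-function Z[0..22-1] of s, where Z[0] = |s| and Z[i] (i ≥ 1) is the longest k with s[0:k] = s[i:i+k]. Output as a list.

Z[0]=22
i=1: outside box; Z[1]=0
i=2: outside box; Z[2]=0
i=3: outside box; Z[3]=3 scan→box=[3,6)
i=4: min(r-i=2, Z[1]=0)=0; Z[4]=0
i=5: min(r-i=1, Z[2]=0)=0; Z[5]=0
i=6: outside box; Z[6]=0
i=7: outside box; Z[7]=0
i=8: outside box; Z[8]=0
i=9: outside box; Z[9]=1 scan→box=[9,10)
i=10: outside box; Z[10]=0
i=11: outside box; Z[11]=0
i=12: outside box; Z[12]=0
i=13: outside box; Z[13]=0
i=14: outside box; Z[14]=0
i=15: outside box; Z[15]=0
i=16: outside box; Z[16]=1 scan→box=[16,17)
i=17: outside box; Z[17]=0
i=18: outside box; Z[18]=3 scan→box=[18,21)
i=19: min(r-i=2, Z[1]=0)=0; Z[19]=0
i=20: min(r-i=1, Z[2]=0)=0; Z[20]=0
i=21: outside box; Z[21]=0

[22, 0, 0, 3, 0, 0, 0, 0, 0, 1, 0, 0, 0, 0, 0, 0, 1, 0, 3, 0, 0, 0]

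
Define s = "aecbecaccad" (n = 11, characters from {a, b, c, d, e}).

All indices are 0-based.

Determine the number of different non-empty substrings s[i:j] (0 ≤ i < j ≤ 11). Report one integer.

58

rank→(start, suffix):
  0 → (6, 'accad')
  1 → (9, 'ad')
  2 → (0, 'aecbecaccad')
  3 → (3, 'becaccad')
  4 → (5, 'caccad')
  5 → (8, 'cad')
  6 → (2, 'cbecaccad')
  7 → (7, 'ccad')
  8 → (10, 'd')
  9 → (4, 'ecaccad')
  10 → (1, 'ecbecaccad')

SA = [6, 9, 0, 3, 5, 8, 2, 7, 10, 4, 1]
i: (SA[i-1],SA[i]) lcp shared
  1: (6,9) 1 'a'
  2: (9,0) 1 'a'
  3: (0,3) 0 ''
  4: (3,5) 0 ''
  5: (5,8) 2 'ca'
  6: (8,2) 1 'c'
  7: (2,7) 1 'c'
  8: (7,10) 0 ''
  9: (10,4) 0 ''
  10: (4,1) 2 'ec'

n(n+1)/2 = 11·12/2 = 66
Σ LCP = 0 + 1 + 1 + 0 + 0 + 2 + 1 + 1 + 0 + 0 + 2 = 8
distinct = 66 − 8 = 58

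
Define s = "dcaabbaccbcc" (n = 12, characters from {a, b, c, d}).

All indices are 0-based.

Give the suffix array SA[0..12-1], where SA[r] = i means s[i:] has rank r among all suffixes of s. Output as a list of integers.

sorted suffixes:
  #0 SA[0]=2  'aabbaccbcc'
  #1 SA[1]=3  'abbaccbcc'
  #2 SA[2]=6  'accbcc'
  #3 SA[3]=5  'baccbcc'
  #4 SA[4]=4  'bbaccbcc'
  #5 SA[5]=9  'bcc'
  #6 SA[6]=11  'c'
  #7 SA[7]=1  'caabbaccbcc'
  #8 SA[8]=8  'cbcc'
  #9 SA[9]=10  'cc'
  #10 SA[10]=7  'ccbcc'
  #11 SA[11]=0  'dcaabbaccbcc'

[2, 3, 6, 5, 4, 9, 11, 1, 8, 10, 7, 0]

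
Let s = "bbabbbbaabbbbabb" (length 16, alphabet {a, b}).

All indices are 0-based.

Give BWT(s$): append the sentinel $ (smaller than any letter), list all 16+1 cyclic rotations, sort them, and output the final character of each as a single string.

bbbbabbbbabb$bbaa

rank  rotation           last
    0  $bbabbbbaabbbbabb  b
    1  aabbbbabb$bbabbbb  b
    2  abb$bbabbbbaabbbb  b
    3  abbbbaabbbbabb$bb  b
    4  abbbbabb$bbabbbba  a
    5  b$bbabbbbaabbbbab  b
    6  baabbbbabb$bbabbb  b
    7  babb$bbabbbbaabbb  b
    8  babbbbaabbbbabb$b  b
    9  bb$bbabbbbaabbbba  a
   10  bbaabbbbabb$bbabb  b
   11  bbabb$bbabbbbaabb  b
   12  bbabbbbaabbbbabb$  $
   13  bbbaabbbbabb$bbab  b
   14  bbbabb$bbabbbbaab  b
   15  bbbbaabbbbabb$bba  a
   16  bbbbabb$bbabbbbaa  a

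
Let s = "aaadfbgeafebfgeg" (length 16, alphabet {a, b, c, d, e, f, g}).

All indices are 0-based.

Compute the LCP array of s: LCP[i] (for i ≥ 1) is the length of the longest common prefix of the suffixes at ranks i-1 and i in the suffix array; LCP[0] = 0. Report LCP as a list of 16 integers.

rank | idx | suffix
   0 |   0 | aaadfbgeafebfgeg
   1 |   1 | aadfbgeafebfgeg
   2 |   2 | adfbgeafebfgeg
   3 |   8 | afebfgeg
   4 |  11 | bfgeg
   5 |   5 | bgeafebfgeg
   6 |   3 | dfbgeafebfgeg
   7 |   7 | eafebfgeg
   8 |  10 | ebfgeg
   9 |  14 | eg
  10 |   4 | fbgeafebfgeg
  11 |   9 | febfgeg
  12 |  12 | fgeg
  13 |  15 | g
  14 |   6 | geafebfgeg
  15 |  13 | geg

SA = [0, 1, 2, 8, 11, 5, 3, 7, 10, 14, 4, 9, 12, 15, 6, 13]
rank  pair      lcp
   1  s[0:],s[1:]  2  'aa'
   2  s[1:],s[2:]  1  'a'
   3  s[2:],s[8:]  1  'a'
   4  s[8:],s[11:]  0  ''
   5  s[11:],s[5:]  1  'b'
   6  s[5:],s[3:]  0  ''
   7  s[3:],s[7:]  0  ''
   8  s[7:],s[10:]  1  'e'
   9  s[10:],s[14:]  1  'e'
  10  s[14:],s[4:]  0  ''
  11  s[4:],s[9:]  1  'f'
  12  s[9:],s[12:]  1  'f'
  13  s[12:],s[15:]  0  ''
  14  s[15:],s[6:]  1  'g'
  15  s[6:],s[13:]  2  'ge'

[0, 2, 1, 1, 0, 1, 0, 0, 1, 1, 0, 1, 1, 0, 1, 2]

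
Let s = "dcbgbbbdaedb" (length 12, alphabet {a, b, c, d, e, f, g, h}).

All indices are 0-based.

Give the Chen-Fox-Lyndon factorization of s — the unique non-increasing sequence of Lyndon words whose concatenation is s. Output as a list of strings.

emit factor 1: 'd' (i=0, period=1)
emit factor 2: 'c' (i=1, period=1)
emit factor 3: 'bg' (i=2, period=2)
emit factor 4: 'bbbd' (i=4, period=4)
emit factor 5: 'aedb' (i=8, period=4)

["d", "c", "bg", "bbbd", "aedb"]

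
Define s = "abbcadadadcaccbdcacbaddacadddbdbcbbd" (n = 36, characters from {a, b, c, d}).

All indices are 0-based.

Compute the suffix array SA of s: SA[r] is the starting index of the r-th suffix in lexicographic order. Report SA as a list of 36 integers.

[0, 23, 17, 11, 4, 6, 8, 20, 25, 19, 1, 33, 2, 31, 34, 29, 14, 16, 10, 3, 24, 18, 32, 13, 12, 35, 22, 5, 7, 30, 28, 15, 9, 21, 27, 26]

rank→(start, suffix):
  0 → (0, 'abbcadadadcaccbdcacbaddacadddbdbcbbd')
  1 → (23, 'acadddbdbcbbd')
  2 → (17, 'acbaddacadddbdbcbbd')
  3 → (11, 'accbdcacbaddacadddbdbcbbd')
  4 → (4, 'adadadcaccbdcacbaddacadddbdbcbbd')
  5 → (6, 'adadcaccbdcacbaddacadddbdbcbbd')
  6 → (8, 'adcaccbdcacbaddacadddbdbcbbd')
  7 → (20, 'addacadddbdbcbbd')
  8 → (25, 'adddbdbcbbd')
  9 → (19, 'baddacadddbdbcbbd')
  10 → (1, 'bbcadadadcaccbdcacbaddacadddbdbcbbd')
  11 → (33, 'bbd')
  12 → (2, 'bcadadadcaccbdcacbaddacadddbdbcbbd')
  13 → (31, 'bcbbd')
  14 → (34, 'bd')
  15 → (29, 'bdbcbbd')
  16 → (14, 'bdcacbaddacadddbdbcbbd')
  17 → (16, 'cacbaddacadddbdbcbbd')
  18 → (10, 'caccbdcacbaddacadddbdbcbbd')
  19 → (3, 'cadadadcaccbdcacbaddacadddbdbcbbd')
  20 → (24, 'cadddbdbcbbd')
  21 → (18, 'cbaddacadddbdbcbbd')
  22 → (32, 'cbbd')
  23 → (13, 'cbdcacbaddacadddbdbcbbd')
  24 → (12, 'ccbdcacbaddacadddbdbcbbd')
  25 → (35, 'd')
  26 → (22, 'dacadddbdbcbbd')
  27 → (5, 'dadadcaccbdcacbaddacadddbdbcbbd')
  28 → (7, 'dadcaccbdcacbaddacadddbdbcbbd')
  29 → (30, 'dbcbbd')
  30 → (28, 'dbdbcbbd')
  31 → (15, 'dcacbaddacadddbdbcbbd')
  32 → (9, 'dcaccbdcacbaddacadddbdbcbbd')
  33 → (21, 'ddacadddbdbcbbd')
  34 → (27, 'ddbdbcbbd')
  35 → (26, 'dddbdbcbbd')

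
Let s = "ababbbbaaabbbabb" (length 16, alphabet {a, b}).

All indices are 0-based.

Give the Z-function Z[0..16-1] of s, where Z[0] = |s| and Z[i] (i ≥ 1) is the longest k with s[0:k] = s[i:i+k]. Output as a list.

[16, 0, 2, 0, 0, 0, 0, 1, 1, 2, 0, 0, 0, 2, 0, 0]

Z[0]=16
i=1: i≥r, start 0; Z[1]=0
i=2: i≥r, start 0; Z[2]=2 grow→box=[2,4)
i=3: min(r-i=1, Z[1]=0)=0; Z[3]=0
i=4: i≥r, start 0; Z[4]=0
i=5: i≥r, start 0; Z[5]=0
i=6: i≥r, start 0; Z[6]=0
i=7: i≥r, start 0; Z[7]=1 grow→box=[7,8)
i=8: i≥r, start 0; Z[8]=1 grow→box=[8,9)
i=9: i≥r, start 0; Z[9]=2 grow→box=[9,11)
i=10: min(r-i=1, Z[1]=0)=0; Z[10]=0
i=11: i≥r, start 0; Z[11]=0
i=12: i≥r, start 0; Z[12]=0
i=13: i≥r, start 0; Z[13]=2 grow→box=[13,15)
i=14: min(r-i=1, Z[1]=0)=0; Z[14]=0
i=15: i≥r, start 0; Z[15]=0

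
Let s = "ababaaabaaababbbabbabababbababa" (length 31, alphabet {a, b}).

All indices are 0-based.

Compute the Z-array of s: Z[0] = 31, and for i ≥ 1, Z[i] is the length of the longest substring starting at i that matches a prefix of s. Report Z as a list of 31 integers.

Z[0]=31
i=1: outside box; Z[1]=0
i=2: outside box; Z[2]=3 extend→box=[2,5)
i=3: min(r-i=2, Z[1]=0)=0; Z[3]=0
i=4: min(r-i=1, Z[2]=3)=1; Z[4]=1
i=5: outside box; Z[5]=1 extend→box=[5,6)
i=6: outside box; Z[6]=3 extend→box=[6,9)
i=7: min(r-i=2, Z[1]=0)=0; Z[7]=0
i=8: min(r-i=1, Z[2]=3)=1; Z[8]=1
i=9: outside box; Z[9]=1 extend→box=[9,10)
i=10: outside box; Z[10]=4 extend→box=[10,14)
i=11: min(r-i=3, Z[1]=0)=0; Z[11]=0
i=12: min(r-i=2, Z[2]=3)=2; Z[12]=2
i=13: min(r-i=1, Z[3]=0)=0; Z[13]=0
i=14: outside box; Z[14]=0
i=15: outside box; Z[15]=0
i=16: outside box; Z[16]=2 extend→box=[16,18)
i=17: min(r-i=1, Z[1]=0)=0; Z[17]=0
i=18: outside box; Z[18]=0
i=19: outside box; Z[19]=5 extend→box=[19,24)
i=20: min(r-i=4, Z[1]=0)=0; Z[20]=0
i=21: min(r-i=3, Z[2]=3)=3; Z[21]=4 extend→box=[21,25)
i=22: min(r-i=3, Z[1]=0)=0; Z[22]=0
i=23: min(r-i=2, Z[2]=3)=2; Z[23]=2
i=24: min(r-i=1, Z[3]=0)=0; Z[24]=0
i=25: outside box; Z[25]=0
i=26: outside box; Z[26]=5 extend→box=[26,31)
i=27: min(r-i=4, Z[1]=0)=0; Z[27]=0
i=28: min(r-i=3, Z[2]=3)=3; Z[28]=3
i=29: min(r-i=2, Z[3]=0)=0; Z[29]=0
i=30: min(r-i=1, Z[4]=1)=1; Z[30]=1

[31, 0, 3, 0, 1, 1, 3, 0, 1, 1, 4, 0, 2, 0, 0, 0, 2, 0, 0, 5, 0, 4, 0, 2, 0, 0, 5, 0, 3, 0, 1]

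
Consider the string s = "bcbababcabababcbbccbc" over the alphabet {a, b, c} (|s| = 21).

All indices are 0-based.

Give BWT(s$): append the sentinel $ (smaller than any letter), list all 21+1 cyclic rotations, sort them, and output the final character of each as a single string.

rank  rotation                last
    0  $bcbababcabababcbbccbc  c
    1  abababcbbccbc$bcbababc  c
    2  ababcabababcbbccbc$bcb  b
    3  ababcbbccbc$bcbababcab  b
    4  abcabababcbbccbc$bcbab  b
    5  abcbbccbc$bcbababcabab  b
    6  bababcabababcbbccbc$bc  c
    7  bababcbbccbc$bcbababca  a
    8  babcabababcbbccbc$bcba  a
    9  babcbbccbc$bcbababcaba  a
   10  bbccbc$bcbababcabababc  c
   11  bc$bcbababcabababcbbcc  c
   12  bcabababcbbccbc$bcbaba  a
   13  bcbababcabababcbbccbc$  $
   14  bcbbccbc$bcbababcababa  a
   15  bccbc$bcbababcabababcb  b
   16  c$bcbababcabababcbbccb  b
   17  cabababcbbccbc$bcbabab  b
   18  cbababcabababcbbccbc$b  b
   19  cbbccbc$bcbababcababab  b
   20  cbc$bcbababcabababcbbc  c
   21  ccbc$bcbababcabababcbb  b

ccbbbbcaaacca$abbbbbcb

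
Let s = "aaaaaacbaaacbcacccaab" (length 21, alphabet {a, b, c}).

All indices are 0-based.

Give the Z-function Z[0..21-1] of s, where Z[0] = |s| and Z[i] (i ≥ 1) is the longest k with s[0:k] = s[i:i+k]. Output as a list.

Z[0]=21
i=1: fresh scan; Z[1]=5 extend→box=[1,6)
i=2: min(r-i=4, Z[1]=5)=4; Z[2]=4
i=3: min(r-i=3, Z[2]=4)=3; Z[3]=3
i=4: min(r-i=2, Z[3]=3)=2; Z[4]=2
i=5: min(r-i=1, Z[4]=2)=1; Z[5]=1
i=6: fresh scan; Z[6]=0
i=7: fresh scan; Z[7]=0
i=8: fresh scan; Z[8]=3 extend→box=[8,11)
i=9: min(r-i=2, Z[1]=5)=2; Z[9]=2
i=10: min(r-i=1, Z[2]=4)=1; Z[10]=1
i=11: fresh scan; Z[11]=0
i=12: fresh scan; Z[12]=0
i=13: fresh scan; Z[13]=0
i=14: fresh scan; Z[14]=1 extend→box=[14,15)
i=15: fresh scan; Z[15]=0
i=16: fresh scan; Z[16]=0
i=17: fresh scan; Z[17]=0
i=18: fresh scan; Z[18]=2 extend→box=[18,20)
i=19: min(r-i=1, Z[1]=5)=1; Z[19]=1
i=20: fresh scan; Z[20]=0

[21, 5, 4, 3, 2, 1, 0, 0, 3, 2, 1, 0, 0, 0, 1, 0, 0, 0, 2, 1, 0]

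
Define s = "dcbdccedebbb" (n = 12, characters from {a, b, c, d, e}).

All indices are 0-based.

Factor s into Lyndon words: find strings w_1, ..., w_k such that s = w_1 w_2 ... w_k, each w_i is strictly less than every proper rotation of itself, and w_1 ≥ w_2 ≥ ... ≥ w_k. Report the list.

["d", "c", "bdccede", "b", "b", "b"]

emit factor 1: 'd' (i=0, period=1)
emit factor 2: 'c' (i=1, period=1)
emit factor 3: 'bdccede' (i=2, period=7)
emit factor 4: 'b' (i=9, period=1)
emit factor 5: 'b' (i=10, period=1)
emit factor 6: 'b' (i=11, period=1)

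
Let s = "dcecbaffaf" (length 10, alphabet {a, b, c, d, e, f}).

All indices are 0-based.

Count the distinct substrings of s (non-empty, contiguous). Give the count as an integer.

50

rank | idx | suffix
   0 |   8 | af
   1 |   5 | affaf
   2 |   4 | baffaf
   3 |   3 | cbaffaf
   4 |   1 | cecbaffaf
   5 |   0 | dcecbaffaf
   6 |   2 | ecbaffaf
   7 |   9 | f
   8 |   7 | faf
   9 |   6 | ffaf

SA = [8, 5, 4, 3, 1, 0, 2, 9, 7, 6]
i: (SA[i-1],SA[i]) lcp shared
  1: (8,5) 2 'af'
  2: (5,4) 0 ''
  3: (4,3) 0 ''
  4: (3,1) 1 'c'
  5: (1,0) 0 ''
  6: (0,2) 0 ''
  7: (2,9) 0 ''
  8: (9,7) 1 'f'
  9: (7,6) 1 'f'

n(n+1)/2 = 10·11/2 = 55
Σ LCP = 0 + 2 + 0 + 0 + 1 + 0 + 0 + 0 + 1 + 1 = 5
distinct = 55 − 5 = 50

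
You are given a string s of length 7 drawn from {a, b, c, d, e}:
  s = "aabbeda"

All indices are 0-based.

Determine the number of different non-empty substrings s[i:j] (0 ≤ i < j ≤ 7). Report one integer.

25

sorted suffixes:
  #0 SA[0]=6  'a'
  #1 SA[1]=0  'aabbeda'
  #2 SA[2]=1  'abbeda'
  #3 SA[3]=2  'bbeda'
  #4 SA[4]=3  'beda'
  #5 SA[5]=5  'da'
  #6 SA[6]=4  'eda'

SA = [6, 0, 1, 2, 3, 5, 4]
i: (SA[i-1],SA[i]) lcp shared
  1: (6,0) 1 'a'
  2: (0,1) 1 'a'
  3: (1,2) 0 ''
  4: (2,3) 1 'b'
  5: (3,5) 0 ''
  6: (5,4) 0 ''

n(n+1)/2 = 7·8/2 = 28
Σ LCP = 0 + 1 + 1 + 0 + 1 + 0 + 0 = 3
distinct = 28 − 3 = 25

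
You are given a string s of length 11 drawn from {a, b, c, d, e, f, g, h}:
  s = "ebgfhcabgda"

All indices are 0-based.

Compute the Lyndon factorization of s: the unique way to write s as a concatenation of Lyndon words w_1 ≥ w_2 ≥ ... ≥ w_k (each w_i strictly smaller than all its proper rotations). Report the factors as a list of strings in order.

["e", "bgfhc", "abgd", "a"]

emit factor 1: 'e' (i=0, period=1)
emit factor 2: 'bgfhc' (i=1, period=5)
emit factor 3: 'abgd' (i=6, period=4)
emit factor 4: 'a' (i=10, period=1)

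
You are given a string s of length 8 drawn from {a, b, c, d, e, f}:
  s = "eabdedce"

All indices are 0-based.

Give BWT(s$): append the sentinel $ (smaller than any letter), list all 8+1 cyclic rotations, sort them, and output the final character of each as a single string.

eeadebc$d

rank  rotation   last
    0  $eabdedce  e
    1  abdedce$e  e
    2  bdedce$ea  a
    3  ce$eabded  d
    4  dce$eabde  e
    5  dedce$eab  b
    6  e$eabdedc  c
    7  eabdedce$  $
    8  edce$eabd  d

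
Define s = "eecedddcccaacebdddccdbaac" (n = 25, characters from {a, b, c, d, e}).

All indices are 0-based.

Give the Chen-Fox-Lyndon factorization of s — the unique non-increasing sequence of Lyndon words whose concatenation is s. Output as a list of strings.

["e", "e", "ceddd", "c", "c", "c", "aacebdddccdb", "aac"]

emit factor 1: 'e' (i=0, period=1)
emit factor 2: 'e' (i=1, period=1)
emit factor 3: 'ceddd' (i=2, period=5)
emit factor 4: 'c' (i=7, period=1)
emit factor 5: 'c' (i=8, period=1)
emit factor 6: 'c' (i=9, period=1)
emit factor 7: 'aacebdddccdb' (i=10, period=12)
emit factor 8: 'aac' (i=22, period=3)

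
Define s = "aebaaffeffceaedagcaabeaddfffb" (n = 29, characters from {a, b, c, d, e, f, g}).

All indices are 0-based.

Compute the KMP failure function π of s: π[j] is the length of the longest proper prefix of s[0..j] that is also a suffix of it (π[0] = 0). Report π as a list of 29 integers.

π[0] = 0
j=1 s[j]='e': π[1]=0 (border '')
j=2 s[j]='b': π[2]=0 (border '')
j=3 s[j]='a': π[3]=1 (border 'a')
j=4 s[j]='a': k: 1→0; π[4]=1 (border 'a')
j=5 s[j]='f': k: 1→0; π[5]=0 (border '')
j=6 s[j]='f': π[6]=0 (border '')
j=7 s[j]='e': π[7]=0 (border '')
j=8 s[j]='f': π[8]=0 (border '')
j=9 s[j]='f': π[9]=0 (border '')
j=10 s[j]='c': π[10]=0 (border '')
j=11 s[j]='e': π[11]=0 (border '')
j=12 s[j]='a': π[12]=1 (border 'a')
j=13 s[j]='e': π[13]=2 (border 'ae')
j=14 s[j]='d': k: 2→0; π[14]=0 (border '')
j=15 s[j]='a': π[15]=1 (border 'a')
j=16 s[j]='g': k: 1→0; π[16]=0 (border '')
j=17 s[j]='c': π[17]=0 (border '')
j=18 s[j]='a': π[18]=1 (border 'a')
j=19 s[j]='a': k: 1→0; π[19]=1 (border 'a')
j=20 s[j]='b': k: 1→0; π[20]=0 (border '')
j=21 s[j]='e': π[21]=0 (border '')
j=22 s[j]='a': π[22]=1 (border 'a')
j=23 s[j]='d': k: 1→0; π[23]=0 (border '')
j=24 s[j]='d': π[24]=0 (border '')
j=25 s[j]='f': π[25]=0 (border '')
j=26 s[j]='f': π[26]=0 (border '')
j=27 s[j]='f': π[27]=0 (border '')
j=28 s[j]='b': π[28]=0 (border '')

[0, 0, 0, 1, 1, 0, 0, 0, 0, 0, 0, 0, 1, 2, 0, 1, 0, 0, 1, 1, 0, 0, 1, 0, 0, 0, 0, 0, 0]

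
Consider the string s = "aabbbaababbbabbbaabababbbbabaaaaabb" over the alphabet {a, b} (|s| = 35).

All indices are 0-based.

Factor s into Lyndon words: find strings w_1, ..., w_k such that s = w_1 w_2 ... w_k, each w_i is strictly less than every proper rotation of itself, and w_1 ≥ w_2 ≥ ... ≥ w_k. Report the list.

emit factor 1: 'aabbb' (i=0, period=5)
emit factor 2: 'aababbbabbb' (i=5, period=11)
emit factor 3: 'aabababbbbab' (i=16, period=12)
emit factor 4: 'aaaaabb' (i=28, period=7)

["aabbb", "aababbbabbb", "aabababbbbab", "aaaaabb"]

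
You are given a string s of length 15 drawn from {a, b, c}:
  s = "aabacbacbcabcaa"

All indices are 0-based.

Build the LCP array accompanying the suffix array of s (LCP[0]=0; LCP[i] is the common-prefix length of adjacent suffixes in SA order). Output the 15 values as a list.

[0, 1, 2, 1, 2, 1, 3, 0, 4, 1, 3, 0, 2, 1, 2]

rank→(start, suffix):
  0 → (14, 'a')
  1 → (13, 'aa')
  2 → (0, 'aabacbacbcabcaa')
  3 → (1, 'abacbacbcabcaa')
  4 → (10, 'abcaa')
  5 → (3, 'acbacbcabcaa')
  6 → (6, 'acbcabcaa')
  7 → (2, 'bacbacbcabcaa')
  8 → (5, 'bacbcabcaa')
  9 → (11, 'bcaa')
  10 → (8, 'bcabcaa')
  11 → (12, 'caa')
  12 → (9, 'cabcaa')
  13 → (4, 'cbacbcabcaa')
  14 → (7, 'cbcabcaa')

SA = [14, 13, 0, 1, 10, 3, 6, 2, 5, 11, 8, 12, 9, 4, 7]
i: (SA[i-1],SA[i]) lcp shared
  1: (14,13) 1 'a'
  2: (13,0) 2 'aa'
  3: (0,1) 1 'a'
  4: (1,10) 2 'ab'
  5: (10,3) 1 'a'
  6: (3,6) 3 'acb'
  7: (6,2) 0 ''
  8: (2,5) 4 'bacb'
  9: (5,11) 1 'b'
  10: (11,8) 3 'bca'
  11: (8,12) 0 ''
  12: (12,9) 2 'ca'
  13: (9,4) 1 'c'
  14: (4,7) 2 'cb'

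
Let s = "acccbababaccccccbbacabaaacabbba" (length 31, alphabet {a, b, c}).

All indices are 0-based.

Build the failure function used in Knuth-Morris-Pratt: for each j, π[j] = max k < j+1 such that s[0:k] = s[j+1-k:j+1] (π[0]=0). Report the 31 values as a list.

π[0] = 0
j=1 s[j]='c': π[1]=0 (border '')
j=2 s[j]='c': π[2]=0 (border '')
j=3 s[j]='c': π[3]=0 (border '')
j=4 s[j]='b': π[4]=0 (border '')
j=5 s[j]='a': π[5]=1 (border 'a')
j=6 s[j]='b': k: 1→0; π[6]=0 (border '')
j=7 s[j]='a': π[7]=1 (border 'a')
j=8 s[j]='b': k: 1→0; π[8]=0 (border '')
j=9 s[j]='a': π[9]=1 (border 'a')
j=10 s[j]='c': π[10]=2 (border 'ac')
j=11 s[j]='c': π[11]=3 (border 'acc')
j=12 s[j]='c': π[12]=4 (border 'accc')
j=13 s[j]='c': k: 4→0; π[13]=0 (border '')
j=14 s[j]='c': π[14]=0 (border '')
j=15 s[j]='c': π[15]=0 (border '')
j=16 s[j]='b': π[16]=0 (border '')
j=17 s[j]='b': π[17]=0 (border '')
j=18 s[j]='a': π[18]=1 (border 'a')
j=19 s[j]='c': π[19]=2 (border 'ac')
j=20 s[j]='a': k: 2→0; π[20]=1 (border 'a')
j=21 s[j]='b': k: 1→0; π[21]=0 (border '')
j=22 s[j]='a': π[22]=1 (border 'a')
j=23 s[j]='a': k: 1→0; π[23]=1 (border 'a')
j=24 s[j]='a': k: 1→0; π[24]=1 (border 'a')
j=25 s[j]='c': π[25]=2 (border 'ac')
j=26 s[j]='a': k: 2→0; π[26]=1 (border 'a')
j=27 s[j]='b': k: 1→0; π[27]=0 (border '')
j=28 s[j]='b': π[28]=0 (border '')
j=29 s[j]='b': π[29]=0 (border '')
j=30 s[j]='a': π[30]=1 (border 'a')

[0, 0, 0, 0, 0, 1, 0, 1, 0, 1, 2, 3, 4, 0, 0, 0, 0, 0, 1, 2, 1, 0, 1, 1, 1, 2, 1, 0, 0, 0, 1]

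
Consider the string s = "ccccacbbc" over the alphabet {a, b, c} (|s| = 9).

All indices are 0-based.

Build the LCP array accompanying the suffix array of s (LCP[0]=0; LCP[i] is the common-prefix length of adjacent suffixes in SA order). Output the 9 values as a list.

[0, 0, 1, 0, 1, 1, 1, 2, 3]

sorted suffixes:
  #0 SA[0]=4  'acbbc'
  #1 SA[1]=6  'bbc'
  #2 SA[2]=7  'bc'
  #3 SA[3]=8  'c'
  #4 SA[4]=3  'cacbbc'
  #5 SA[5]=5  'cbbc'
  #6 SA[6]=2  'ccacbbc'
  #7 SA[7]=1  'cccacbbc'
  #8 SA[8]=0  'ccccacbbc'

SA = [4, 6, 7, 8, 3, 5, 2, 1, 0]
i: (SA[i-1],SA[i]) lcp shared
  1: (4,6) 0 ''
  2: (6,7) 1 'b'
  3: (7,8) 0 ''
  4: (8,3) 1 'c'
  5: (3,5) 1 'c'
  6: (5,2) 1 'c'
  7: (2,1) 2 'cc'
  8: (1,0) 3 'ccc'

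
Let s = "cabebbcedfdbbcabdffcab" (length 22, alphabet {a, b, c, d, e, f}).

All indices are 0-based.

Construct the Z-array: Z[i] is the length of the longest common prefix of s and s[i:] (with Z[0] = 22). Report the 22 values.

[22, 0, 0, 0, 0, 0, 1, 0, 0, 0, 0, 0, 0, 3, 0, 0, 0, 0, 0, 3, 0, 0]

Z[0]=22
i=1: i≥r, start 0; Z[1]=0
i=2: i≥r, start 0; Z[2]=0
i=3: i≥r, start 0; Z[3]=0
i=4: i≥r, start 0; Z[4]=0
i=5: i≥r, start 0; Z[5]=0
i=6: i≥r, start 0; Z[6]=1 scan→box=[6,7)
i=7: i≥r, start 0; Z[7]=0
i=8: i≥r, start 0; Z[8]=0
i=9: i≥r, start 0; Z[9]=0
i=10: i≥r, start 0; Z[10]=0
i=11: i≥r, start 0; Z[11]=0
i=12: i≥r, start 0; Z[12]=0
i=13: i≥r, start 0; Z[13]=3 scan→box=[13,16)
i=14: min(r-i=2, Z[1]=0)=0; Z[14]=0
i=15: min(r-i=1, Z[2]=0)=0; Z[15]=0
i=16: i≥r, start 0; Z[16]=0
i=17: i≥r, start 0; Z[17]=0
i=18: i≥r, start 0; Z[18]=0
i=19: i≥r, start 0; Z[19]=3 scan→box=[19,22)
i=20: min(r-i=2, Z[1]=0)=0; Z[20]=0
i=21: min(r-i=1, Z[2]=0)=0; Z[21]=0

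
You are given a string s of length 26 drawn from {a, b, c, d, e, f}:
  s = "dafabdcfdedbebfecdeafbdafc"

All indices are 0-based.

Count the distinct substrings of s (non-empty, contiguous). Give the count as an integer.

325

rank→(start, suffix):
  0 → (3, 'abdcfdedbebfecdeafbdafc')
  1 → (1, 'afabdcfdedbebfecdeafbdafc')
  2 → (19, 'afbdafc')
  3 → (23, 'afc')
  4 → (21, 'bdafc')
  5 → (4, 'bdcfdedbebfecdeafbdafc')
  6 → (11, 'bebfecdeafbdafc')
  7 → (13, 'bfecdeafbdafc')
  8 → (25, 'c')
  9 → (16, 'cdeafbdafc')
  10 → (6, 'cfdedbebfecdeafbdafc')
  11 → (0, 'dafabdcfdedbebfecdeafbdafc')
  12 → (22, 'dafc')
  13 → (10, 'dbebfecdeafbdafc')
  14 → (5, 'dcfdedbebfecdeafbdafc')
  15 → (17, 'deafbdafc')
  16 → (8, 'dedbebfecdeafbdafc')
  17 → (18, 'eafbdafc')
  18 → (12, 'ebfecdeafbdafc')
  19 → (15, 'ecdeafbdafc')
  20 → (9, 'edbebfecdeafbdafc')
  21 → (2, 'fabdcfdedbebfecdeafbdafc')
  22 → (20, 'fbdafc')
  23 → (24, 'fc')
  24 → (7, 'fdedbebfecdeafbdafc')
  25 → (14, 'fecdeafbdafc')

SA = [3, 1, 19, 23, 21, 4, 11, 13, 25, 16, 6, 0, 22, 10, 5, 17, 8, 18, 12, 15, 9, 2, 20, 24, 7, 14]
[i] adj suffixes → lcp
  [1] 3/1 → 1 ('a')
  [2] 1/19 → 2 ('af')
  [3] 19/23 → 2 ('af')
  [4] 23/21 → 0 ('')
  [5] 21/4 → 2 ('bd')
  [6] 4/11 → 1 ('b')
  [7] 11/13 → 1 ('b')
  [8] 13/25 → 0 ('')
  [9] 25/16 → 1 ('c')
  [10] 16/6 → 1 ('c')
  [11] 6/0 → 0 ('')
  [12] 0/22 → 3 ('daf')
  [13] 22/10 → 1 ('d')
  [14] 10/5 → 1 ('d')
  [15] 5/17 → 1 ('d')
  [16] 17/8 → 2 ('de')
  [17] 8/18 → 0 ('')
  [18] 18/12 → 1 ('e')
  [19] 12/15 → 1 ('e')
  [20] 15/9 → 1 ('e')
  [21] 9/2 → 0 ('')
  [22] 2/20 → 1 ('f')
  [23] 20/24 → 1 ('f')
  [24] 24/7 → 1 ('f')
  [25] 7/14 → 1 ('f')

n(n+1)/2 = 26·27/2 = 351
Σ LCP = 0 + 1 + 2 + 2 + 0 + 2 + 1 + 1 + 0 + 1 + 1 + 0 + 3 + 1 + 1 + 1 + 2 + 0 + 1 + 1 + 1 + 0 + 1 + 1 + 1 + 1 = 26
distinct = 351 − 26 = 325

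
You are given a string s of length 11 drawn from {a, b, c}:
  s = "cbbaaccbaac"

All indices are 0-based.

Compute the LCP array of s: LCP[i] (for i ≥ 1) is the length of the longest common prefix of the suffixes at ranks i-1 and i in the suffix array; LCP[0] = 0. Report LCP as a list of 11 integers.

[0, 3, 1, 2, 0, 4, 1, 0, 1, 2, 1]

rank | idx | suffix
   0 |   8 | aac
   1 |   3 | aaccbaac
   2 |   9 | ac
   3 |   4 | accbaac
   4 |   7 | baac
   5 |   2 | baaccbaac
   6 |   1 | bbaaccbaac
   7 |  10 | c
   8 |   6 | cbaac
   9 |   0 | cbbaaccbaac
  10 |   5 | ccbaac

SA = [8, 3, 9, 4, 7, 2, 1, 10, 6, 0, 5]
[i] adj suffixes → lcp
  [1] 8/3 → 3 ('aac')
  [2] 3/9 → 1 ('a')
  [3] 9/4 → 2 ('ac')
  [4] 4/7 → 0 ('')
  [5] 7/2 → 4 ('baac')
  [6] 2/1 → 1 ('b')
  [7] 1/10 → 0 ('')
  [8] 10/6 → 1 ('c')
  [9] 6/0 → 2 ('cb')
  [10] 0/5 → 1 ('c')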